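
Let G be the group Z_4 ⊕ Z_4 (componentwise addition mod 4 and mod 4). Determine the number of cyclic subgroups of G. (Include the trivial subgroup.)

10

Each element a generates a cyclic subgroup ⟨a⟩; distinct elements may generate the same one (a cyclic group of order d has φ(d) generators).
Cyclic subgroups by order — order 1: 1; order 2: 3; order 4: 6.
Total: 10.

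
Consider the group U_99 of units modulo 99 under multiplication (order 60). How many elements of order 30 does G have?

Enumerating element orders in G gives 24 elements of order 30.

24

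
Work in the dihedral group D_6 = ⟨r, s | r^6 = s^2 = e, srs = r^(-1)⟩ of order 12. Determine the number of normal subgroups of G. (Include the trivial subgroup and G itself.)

7

G has 16 subgroups. Checking conjugation-invariance by order — order 1: 1/1 normal; order 2: 1/7 normal; order 3: 1/1 normal; order 4: 0/3 normal; order 6: 3/3 normal; order 12: 1/1 normal.
Total normal subgroups: 7.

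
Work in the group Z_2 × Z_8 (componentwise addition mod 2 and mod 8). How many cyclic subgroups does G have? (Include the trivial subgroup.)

A cyclic subgroup of order d is generated by each of its φ(d) elements of order d, so the cyclic subgroups of order d number (#elements of order d)/φ(d).
Cyclic subgroups by order — order 1: 1; order 2: 3; order 4: 2; order 8: 2.
Total: 8.

8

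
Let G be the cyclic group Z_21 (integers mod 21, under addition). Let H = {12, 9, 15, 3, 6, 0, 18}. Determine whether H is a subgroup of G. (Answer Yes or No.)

|H| = 7 divides |G| = 21, consistent with Lagrange.
H contains the identity, every element's inverse is in H, and H is closed under +: it is a subgroup.
In fact H = ⟨18⟩.

Yes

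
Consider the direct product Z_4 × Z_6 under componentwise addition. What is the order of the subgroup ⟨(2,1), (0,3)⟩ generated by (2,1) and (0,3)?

12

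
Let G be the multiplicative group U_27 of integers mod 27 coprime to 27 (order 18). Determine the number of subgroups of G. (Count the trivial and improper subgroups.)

6

|G| = 18, so by Lagrange every subgroup order divides 18. Divisors: 1, 2, 3, 6, 9, 18.
Subgroups by order — order 1: 1; order 2: 1; order 3: 1; order 6: 1; order 9: 1; order 18: 1.
Total: 1 + 1 + 1 + 1 + 1 + 1 = 6.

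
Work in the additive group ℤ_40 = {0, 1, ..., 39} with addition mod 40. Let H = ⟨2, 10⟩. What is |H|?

20

|⟨2⟩| = 20 and |⟨10⟩| = 4, so |H| is a multiple of lcm(20, 4) = 20 and divides |G| = 40.
Closing under the operation: H = {0, 2, 4, 6, 8, 10, 12, 14, 16, 18, 20, 22, 24, 26, 28, 30, 32, 34, 36, 38}, so |H| = 20.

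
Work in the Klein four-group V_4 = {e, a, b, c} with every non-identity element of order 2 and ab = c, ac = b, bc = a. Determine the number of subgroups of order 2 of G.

3

|G| = 4 and 2 | 4, so subgroups of order 2 are possible by Lagrange.
The subgroups of order 2 are: {e, a}; {e, b}; {e, c}.
So G has 3 subgroups of order 2.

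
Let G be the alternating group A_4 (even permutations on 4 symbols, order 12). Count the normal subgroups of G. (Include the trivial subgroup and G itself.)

3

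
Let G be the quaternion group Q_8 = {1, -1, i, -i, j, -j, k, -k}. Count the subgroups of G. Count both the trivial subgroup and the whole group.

6

|G| = 8, so by Lagrange every subgroup order divides 8. Divisors: 1, 2, 4, 8.
Subgroups by order — order 1: 1; order 2: 1; order 4: 3; order 8: 1.
Total: 1 + 1 + 3 + 1 = 6.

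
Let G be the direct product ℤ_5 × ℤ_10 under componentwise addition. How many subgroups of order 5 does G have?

|G| = 50 and 5 | 50, so subgroups of order 5 are possible by Lagrange.
The subgroups of order 5 are: {(0,0), (0,2), (0,4), (0,6), (0,8)}; {(0,0), (1,0), (2,0), (3,0), (4,0)}; {(0,0), (1,2), (2,4), (3,6), (4,8)}; {(0,0), (1,4), (2,8), (3,2), (4,6)}; … (6 in all).
So G has 6 subgroups of order 5.

6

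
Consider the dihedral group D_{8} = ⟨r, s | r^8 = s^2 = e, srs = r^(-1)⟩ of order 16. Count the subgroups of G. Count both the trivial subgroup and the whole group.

|G| = 16, so by Lagrange every subgroup order divides 16. Divisors: 1, 2, 4, 8, 16.
Subgroups by order — order 1: 1; order 2: 9; order 4: 5; order 8: 3; order 16: 1.
Total: 1 + 9 + 5 + 3 + 1 = 19.

19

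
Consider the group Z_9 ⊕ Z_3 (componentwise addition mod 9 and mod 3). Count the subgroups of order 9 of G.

4

|G| = 27 and 9 | 27, so subgroups of order 9 are possible by Lagrange.
The subgroups of order 9 are: {(0,0), (0,1), (0,2), (3,0), (3,1), (3,2), (6,0), (6,1), (6,2)}; {(0,0), (1,0), (2,0), (3,0), (4,0), (5,0), (6,0), (7,0), (8,0)}; {(0,0), (1,1), (2,2), (3,0), (4,1), (5,2), (6,0), (7,1), (8,2)}; {(0,0), (1,2), (2,1), (3,0), (4,2), (5,1), (6,0), (7,2), (8,1)}.
So G has 4 subgroups of order 9.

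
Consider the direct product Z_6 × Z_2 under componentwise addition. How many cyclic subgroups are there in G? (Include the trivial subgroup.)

8

A cyclic subgroup of order d is generated by each of its φ(d) elements of order d, so the cyclic subgroups of order d number (#elements of order d)/φ(d).
Cyclic subgroups by order — order 1: 1; order 2: 3; order 3: 1; order 6: 3.
Total: 8.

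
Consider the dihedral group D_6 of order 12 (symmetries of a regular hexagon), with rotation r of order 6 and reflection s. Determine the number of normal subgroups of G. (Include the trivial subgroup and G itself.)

7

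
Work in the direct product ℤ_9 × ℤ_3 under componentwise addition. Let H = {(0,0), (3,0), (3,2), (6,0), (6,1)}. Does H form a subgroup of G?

|H| = 5 does not divide |G| = 27, so by Lagrange H is not a subgroup.

No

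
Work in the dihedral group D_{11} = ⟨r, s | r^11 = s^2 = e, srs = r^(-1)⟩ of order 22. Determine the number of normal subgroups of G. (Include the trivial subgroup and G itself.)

G has 14 subgroups. Checking conjugation-invariance by order — order 1: 1/1 normal; order 2: 0/11 normal; order 11: 1/1 normal; order 22: 1/1 normal.
Total normal subgroups: 3.

3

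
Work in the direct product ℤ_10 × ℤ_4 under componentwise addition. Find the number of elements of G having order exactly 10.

12

An element (a,b) has order lcm(ord(a), ord(b)); count pairs with lcm equal to 10.
Enumerating gives 12 such elements.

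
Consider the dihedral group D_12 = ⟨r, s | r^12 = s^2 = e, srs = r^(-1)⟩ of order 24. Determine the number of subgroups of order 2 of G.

13

|G| = 24 and 2 | 24, so subgroups of order 2 are possible by Lagrange.
The subgroups of order 2 are: {e, r^10s}; {e, r^11s}; {e, r^2s}; {e, r^3s}; … (13 in all).
So G has 13 subgroups of order 2.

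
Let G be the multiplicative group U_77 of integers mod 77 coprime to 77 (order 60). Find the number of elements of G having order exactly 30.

24

Enumerating element orders in G gives 24 elements of order 30.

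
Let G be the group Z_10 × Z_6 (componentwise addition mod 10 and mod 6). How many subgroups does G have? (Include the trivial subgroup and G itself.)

20

|G| = 60, so by Lagrange every subgroup order divides 60. Divisors: 1, 2, 3, 4, 5, 6, 10, 12, 15, 20, 30, 60.
Subgroups by order — order 1: 1; order 2: 3; order 3: 1; order 4: 1; order 5: 1; order 6: 3; order 10: 3; order 12: 1; order 15: 1; order 20: 1; order 30: 3; order 60: 1.
Total: 1 + 3 + 1 + 1 + 1 + 3 + 3 + 1 + 1 + 1 + 3 + 1 = 20.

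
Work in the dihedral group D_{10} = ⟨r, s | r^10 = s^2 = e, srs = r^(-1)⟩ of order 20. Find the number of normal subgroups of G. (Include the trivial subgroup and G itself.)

G has 22 subgroups. Checking conjugation-invariance by order — order 1: 1/1 normal; order 2: 1/11 normal; order 4: 0/5 normal; order 5: 1/1 normal; order 10: 3/3 normal; order 20: 1/1 normal.
Total normal subgroups: 7.

7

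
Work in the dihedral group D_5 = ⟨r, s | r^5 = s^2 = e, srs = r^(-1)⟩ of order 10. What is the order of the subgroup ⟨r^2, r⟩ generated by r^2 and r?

|⟨r^2⟩| = 5 and |⟨r⟩| = 5, so |H| is a multiple of lcm(5, 5) = 5 and divides |G| = 10.
Closing under the operation: H = {e, r, r^2, r^3, r^4}, so |H| = 5.

5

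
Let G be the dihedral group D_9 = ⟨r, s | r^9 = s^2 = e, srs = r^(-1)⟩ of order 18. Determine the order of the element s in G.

Computing powers of s: the smallest k with (s)^k = e is k = 2.

2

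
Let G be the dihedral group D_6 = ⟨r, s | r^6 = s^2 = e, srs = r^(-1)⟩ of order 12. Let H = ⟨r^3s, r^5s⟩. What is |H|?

|⟨r^3s⟩| = 2 and |⟨r^5s⟩| = 2, so |H| is a multiple of lcm(2, 2) = 2 and divides |G| = 12.
Closing under the operation: H = {e, r^2, r^4, rs, r^3s, r^5s}, so |H| = 6.

6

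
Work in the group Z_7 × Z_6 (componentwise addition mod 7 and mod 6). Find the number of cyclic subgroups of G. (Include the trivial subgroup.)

A cyclic subgroup of order d is generated by each of its φ(d) elements of order d, so the cyclic subgroups of order d number (#elements of order d)/φ(d).
Cyclic subgroups by order — order 1: 1; order 2: 1; order 3: 1; order 6: 1; order 7: 1; order 14: 1; order 21: 1; order 42: 1.
Total: 8.

8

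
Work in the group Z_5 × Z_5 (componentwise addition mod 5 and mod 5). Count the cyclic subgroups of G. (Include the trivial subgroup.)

A cyclic subgroup of order d is generated by each of its φ(d) elements of order d, so the cyclic subgroups of order d number (#elements of order d)/φ(d).
Cyclic subgroups by order — order 1: 1; order 5: 6.
Total: 7.

7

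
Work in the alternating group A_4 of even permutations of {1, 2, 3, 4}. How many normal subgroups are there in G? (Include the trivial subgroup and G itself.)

G has 10 subgroups. Checking conjugation-invariance by order — order 1: 1/1 normal; order 2: 0/3 normal; order 3: 0/4 normal; order 4: 1/1 normal; order 12: 1/1 normal.
Total normal subgroups: 3.

3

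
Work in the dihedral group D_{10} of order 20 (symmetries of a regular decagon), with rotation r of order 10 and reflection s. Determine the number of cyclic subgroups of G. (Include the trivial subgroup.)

Each element a generates a cyclic subgroup ⟨a⟩; distinct elements may generate the same one (a cyclic group of order d has φ(d) generators).
Cyclic subgroups by order — order 1: 1; order 2: 11; order 5: 1; order 10: 1.
Total: 14.

14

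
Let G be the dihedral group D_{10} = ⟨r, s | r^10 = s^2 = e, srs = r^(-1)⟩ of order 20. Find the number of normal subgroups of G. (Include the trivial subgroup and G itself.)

G has 22 subgroups. Checking conjugation-invariance by order — order 1: 1/1 normal; order 2: 1/11 normal; order 4: 0/5 normal; order 5: 1/1 normal; order 10: 3/3 normal; order 20: 1/1 normal.
Total normal subgroups: 7.

7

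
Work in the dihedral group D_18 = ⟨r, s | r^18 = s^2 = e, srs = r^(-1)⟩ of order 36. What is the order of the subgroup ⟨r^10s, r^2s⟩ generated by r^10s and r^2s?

|⟨r^10s⟩| = 2 and |⟨r^2s⟩| = 2, so |H| is a multiple of lcm(2, 2) = 2 and divides |G| = 36.
Closing under the operation: H = {e, r^2, r^4, r^6, r^8, r^10, r^12, r^14, r^16, s, r^2s, r^4s, r^6s, r^8s, r^10s, r^12s, r^14s, r^16s}, so |H| = 18.

18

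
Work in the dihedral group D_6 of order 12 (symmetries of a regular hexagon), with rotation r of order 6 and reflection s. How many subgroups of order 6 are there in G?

|G| = 12 and 6 | 12, so subgroups of order 6 are possible by Lagrange.
The subgroups of order 6 are: {e, r, r^2, r^3, r^4, r^5}; {e, r^2, r^4, s, r^2s, r^4s}; {e, r^2, r^4, rs, r^3s, r^5s}.
So G has 3 subgroups of order 6.

3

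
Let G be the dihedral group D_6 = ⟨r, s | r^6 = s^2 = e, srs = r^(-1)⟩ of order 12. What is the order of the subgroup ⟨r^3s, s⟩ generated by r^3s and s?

|⟨r^3s⟩| = 2 and |⟨s⟩| = 2, so |H| is a multiple of lcm(2, 2) = 2 and divides |G| = 12.
Closing under the operation: H = {e, r^3, s, r^3s}, so |H| = 4.

4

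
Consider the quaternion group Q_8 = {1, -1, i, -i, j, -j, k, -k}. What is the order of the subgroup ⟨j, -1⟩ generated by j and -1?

|⟨j⟩| = 4 and |⟨-1⟩| = 2, so |H| is a multiple of lcm(4, 2) = 4 and divides |G| = 8.
Closing under the operation: H = {1, -1, j, -j}, so |H| = 4.

4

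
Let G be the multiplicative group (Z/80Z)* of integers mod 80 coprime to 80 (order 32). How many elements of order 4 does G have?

24

Enumerating element orders in G gives 24 elements of order 4.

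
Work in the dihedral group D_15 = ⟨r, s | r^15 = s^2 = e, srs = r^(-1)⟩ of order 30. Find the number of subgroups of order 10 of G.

3

|G| = 30 and 10 | 30, so subgroups of order 10 are possible by Lagrange.
The subgroups of order 10 are: {e, r^3, r^6, r^9, r^12, rs, r^4s, r^7s, r^10s, r^13s}; {e, r^3, r^6, r^9, r^12, r^2s, r^5s, r^8s, r^11s, r^14s}; {e, r^3, r^6, r^9, r^12, s, r^3s, r^6s, r^9s, r^12s}.
So G has 3 subgroups of order 10.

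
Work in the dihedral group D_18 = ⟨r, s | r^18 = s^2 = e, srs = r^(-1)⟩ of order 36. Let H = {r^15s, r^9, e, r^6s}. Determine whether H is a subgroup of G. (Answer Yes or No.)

Yes

|H| = 4 divides |G| = 36, consistent with Lagrange.
H contains the identity, every element's inverse is in H, and H is closed under ·: it is a subgroup.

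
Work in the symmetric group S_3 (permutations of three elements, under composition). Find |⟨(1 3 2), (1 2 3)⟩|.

3

|⟨(1 3 2)⟩| = 3 and |⟨(1 2 3)⟩| = 3, so |H| is a multiple of lcm(3, 3) = 3 and divides |G| = 6.
Closing under the operation: H = {e, (1 2 3), (1 3 2)}, so |H| = 3.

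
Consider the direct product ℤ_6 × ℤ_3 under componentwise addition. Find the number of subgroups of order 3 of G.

|G| = 18 and 3 | 18, so subgroups of order 3 are possible by Lagrange.
The subgroups of order 3 are: {(0,0), (0,1), (0,2)}; {(0,0), (2,0), (4,0)}; {(0,0), (2,1), (4,2)}; {(0,0), (2,2), (4,1)}.
So G has 4 subgroups of order 3.

4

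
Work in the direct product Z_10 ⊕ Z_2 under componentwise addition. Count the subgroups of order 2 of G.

|G| = 20 and 2 | 20, so subgroups of order 2 are possible by Lagrange.
The subgroups of order 2 are: {(0,0), (0,1)}; {(0,0), (5,0)}; {(0,0), (5,1)}.
So G has 3 subgroups of order 2.

3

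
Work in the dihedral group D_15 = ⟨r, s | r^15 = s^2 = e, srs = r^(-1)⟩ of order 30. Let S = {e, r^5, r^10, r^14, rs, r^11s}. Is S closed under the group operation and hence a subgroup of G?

r^14 ∈ S but its inverse r ∉ S, so S is not a subgroup.

No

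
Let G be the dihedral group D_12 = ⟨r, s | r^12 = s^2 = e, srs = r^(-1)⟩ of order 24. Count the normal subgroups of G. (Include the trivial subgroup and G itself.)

9

G has 34 subgroups. Checking conjugation-invariance by order — order 1: 1/1 normal; order 2: 1/13 normal; order 3: 1/1 normal; order 4: 1/7 normal; order 6: 1/5 normal; order 8: 0/3 normal; order 12: 3/3 normal; order 24: 1/1 normal.
Total normal subgroups: 9.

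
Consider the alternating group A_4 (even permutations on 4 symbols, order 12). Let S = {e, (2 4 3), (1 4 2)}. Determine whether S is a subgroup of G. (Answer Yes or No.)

(2 4 3) ∈ S but its inverse (2 3 4) ∉ S, so S is not a subgroup.

No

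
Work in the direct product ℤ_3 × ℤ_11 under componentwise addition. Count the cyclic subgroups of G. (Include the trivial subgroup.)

Each element a generates a cyclic subgroup ⟨a⟩; distinct elements may generate the same one (a cyclic group of order d has φ(d) generators).
Cyclic subgroups by order — order 1: 1; order 3: 1; order 11: 1; order 33: 1.
Total: 4.

4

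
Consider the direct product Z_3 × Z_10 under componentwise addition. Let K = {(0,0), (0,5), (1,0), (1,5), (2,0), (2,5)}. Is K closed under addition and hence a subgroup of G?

Yes

|K| = 6 divides |G| = 30, consistent with Lagrange.
K contains the identity, every element's inverse is in K, and K is closed under +: it is a subgroup.
In fact K = ⟨(1,5)⟩.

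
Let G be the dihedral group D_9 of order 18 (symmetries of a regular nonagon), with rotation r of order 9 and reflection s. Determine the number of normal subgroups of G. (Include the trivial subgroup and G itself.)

4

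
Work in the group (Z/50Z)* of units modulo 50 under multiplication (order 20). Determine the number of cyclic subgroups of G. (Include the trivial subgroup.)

6

Group the elements of G by the cyclic subgroup they generate; each cyclic subgroup of order d accounts for φ(d) elements.
Cyclic subgroups by order — order 1: 1; order 2: 1; order 4: 1; order 5: 1; order 10: 1; order 20: 1.
Total: 6.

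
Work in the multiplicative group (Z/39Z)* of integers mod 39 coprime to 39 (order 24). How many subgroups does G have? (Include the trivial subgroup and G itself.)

|G| = 24, so by Lagrange every subgroup order divides 24. Divisors: 1, 2, 3, 4, 6, 8, 12, 24.
Subgroups by order — order 1: 1; order 2: 3; order 3: 1; order 4: 3; order 6: 3; order 8: 1; order 12: 3; order 24: 1.
Total: 1 + 3 + 1 + 3 + 3 + 1 + 3 + 1 = 16.

16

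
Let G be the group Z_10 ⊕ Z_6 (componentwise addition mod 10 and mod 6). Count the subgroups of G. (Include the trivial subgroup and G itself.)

20

|G| = 60, so by Lagrange every subgroup order divides 60. Divisors: 1, 2, 3, 4, 5, 6, 10, 12, 15, 20, 30, 60.
Subgroups by order — order 1: 1; order 2: 3; order 3: 1; order 4: 1; order 5: 1; order 6: 3; order 10: 3; order 12: 1; order 15: 1; order 20: 1; order 30: 3; order 60: 1.
Total: 1 + 3 + 1 + 1 + 1 + 3 + 3 + 1 + 1 + 1 + 3 + 1 = 20.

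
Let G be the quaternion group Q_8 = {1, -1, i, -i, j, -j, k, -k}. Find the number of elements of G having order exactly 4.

6

The elements of order 4 are: i, -i, j, -j, k, -k.
That's 6.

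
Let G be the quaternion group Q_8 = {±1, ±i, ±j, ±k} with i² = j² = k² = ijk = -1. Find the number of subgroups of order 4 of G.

|G| = 8 and 4 | 8, so subgroups of order 4 are possible by Lagrange.
The subgroups of order 4 are: {1, -1, i, -i}; {1, -1, j, -j}; {1, -1, k, -k}.
So G has 3 subgroups of order 4.

3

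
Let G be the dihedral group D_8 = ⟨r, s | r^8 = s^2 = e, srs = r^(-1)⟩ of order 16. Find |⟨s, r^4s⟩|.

|⟨s⟩| = 2 and |⟨r^4s⟩| = 2, so |H| is a multiple of lcm(2, 2) = 2 and divides |G| = 16.
Closing under the operation: H = {e, r^4, s, r^4s}, so |H| = 4.

4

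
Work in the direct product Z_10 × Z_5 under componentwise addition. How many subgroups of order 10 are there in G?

6

|G| = 50 and 10 | 50, so subgroups of order 10 are possible by Lagrange.
The subgroups of order 10 are: {(0,0), (0,1), (0,2), (0,3), (0,4), (5,0), (5,1), (5,2), (5,3), (5,4)}; {(0,0), (1,0), (2,0), (3,0), (4,0), (5,0), (6,0), (7,0), (8,0), (9,0)}; {(0,0), (1,1), (2,2), (3,3), (4,4), (5,0), (6,1), (7,2), (8,3), (9,4)}; {(0,0), (1,2), (2,4), (3,1), (4,3), (5,0), (6,2), (7,4), (8,1), (9,3)}; … (6 in all).
So G has 6 subgroups of order 10.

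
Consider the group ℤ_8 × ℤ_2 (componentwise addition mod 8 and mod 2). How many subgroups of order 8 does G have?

3

|G| = 16 and 8 | 16, so subgroups of order 8 are possible by Lagrange.
The subgroups of order 8 are: {(0,0), (0,1), (2,0), (2,1), (4,0), (4,1), (6,0), (6,1)}; {(0,0), (1,0), (2,0), (3,0), (4,0), (5,0), (6,0), (7,0)}; {(0,0), (1,1), (2,0), (3,1), (4,0), (5,1), (6,0), (7,1)}.
So G has 3 subgroups of order 8.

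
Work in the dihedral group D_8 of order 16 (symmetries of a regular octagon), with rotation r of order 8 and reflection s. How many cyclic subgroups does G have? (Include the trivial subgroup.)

Each element a generates a cyclic subgroup ⟨a⟩; distinct elements may generate the same one (a cyclic group of order d has φ(d) generators).
Cyclic subgroups by order — order 1: 1; order 2: 9; order 4: 1; order 8: 1.
Total: 12.

12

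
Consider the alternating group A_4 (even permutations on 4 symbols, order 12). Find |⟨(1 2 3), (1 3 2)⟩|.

|⟨(1 2 3)⟩| = 3 and |⟨(1 3 2)⟩| = 3, so |H| is a multiple of lcm(3, 3) = 3 and divides |G| = 12.
Closing under the operation: H = {e, (1 2 3), (1 3 2)}, so |H| = 3.

3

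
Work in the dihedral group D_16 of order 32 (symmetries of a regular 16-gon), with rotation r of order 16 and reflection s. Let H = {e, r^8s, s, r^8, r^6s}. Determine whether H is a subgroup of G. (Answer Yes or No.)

No

|H| = 5 does not divide |G| = 32, so by Lagrange H is not a subgroup.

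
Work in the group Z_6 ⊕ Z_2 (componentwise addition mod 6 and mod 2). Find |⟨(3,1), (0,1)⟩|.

|⟨(3,1)⟩| = 2 and |⟨(0,1)⟩| = 2, so |H| is a multiple of lcm(2, 2) = 2 and divides |G| = 12.
Closing under the operation: H = {(0,0), (0,1), (3,0), (3,1)}, so |H| = 4.

4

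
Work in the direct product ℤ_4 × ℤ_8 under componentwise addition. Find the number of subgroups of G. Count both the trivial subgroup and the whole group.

|G| = 32, so by Lagrange every subgroup order divides 32. Divisors: 1, 2, 4, 8, 16, 32.
Subgroups by order — order 1: 1; order 2: 3; order 4: 7; order 8: 7; order 16: 3; order 32: 1.
Total: 1 + 3 + 7 + 7 + 3 + 1 = 22.

22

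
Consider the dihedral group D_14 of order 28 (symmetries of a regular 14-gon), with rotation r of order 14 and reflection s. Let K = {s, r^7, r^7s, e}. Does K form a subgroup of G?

|K| = 4 divides |G| = 28, consistent with Lagrange.
K contains the identity, every element's inverse is in K, and K is closed under ·: it is a subgroup.

Yes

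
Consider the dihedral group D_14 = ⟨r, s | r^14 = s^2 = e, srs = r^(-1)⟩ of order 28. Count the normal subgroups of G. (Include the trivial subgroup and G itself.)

7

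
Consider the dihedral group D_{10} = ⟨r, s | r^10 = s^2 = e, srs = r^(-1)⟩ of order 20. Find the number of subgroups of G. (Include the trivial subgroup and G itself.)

|G| = 20, so by Lagrange every subgroup order divides 20. Divisors: 1, 2, 4, 5, 10, 20.
Subgroups by order — order 1: 1; order 2: 11; order 4: 5; order 5: 1; order 10: 3; order 20: 1.
Total: 1 + 11 + 5 + 1 + 3 + 1 = 22.

22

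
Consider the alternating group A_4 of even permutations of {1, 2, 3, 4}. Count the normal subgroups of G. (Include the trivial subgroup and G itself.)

G has 10 subgroups. Checking conjugation-invariance by order — order 1: 1/1 normal; order 2: 0/3 normal; order 3: 0/4 normal; order 4: 1/1 normal; order 12: 1/1 normal.
Total normal subgroups: 3.

3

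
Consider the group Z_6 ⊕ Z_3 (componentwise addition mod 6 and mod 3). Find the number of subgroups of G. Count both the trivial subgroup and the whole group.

12

|G| = 18, so by Lagrange every subgroup order divides 18. Divisors: 1, 2, 3, 6, 9, 18.
Subgroups by order — order 1: 1; order 2: 1; order 3: 4; order 6: 4; order 9: 1; order 18: 1.
Total: 1 + 1 + 4 + 4 + 1 + 1 = 12.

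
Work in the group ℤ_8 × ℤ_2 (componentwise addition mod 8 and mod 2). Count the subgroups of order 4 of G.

3

|G| = 16 and 4 | 16, so subgroups of order 4 are possible by Lagrange.
The subgroups of order 4 are: {(0,0), (0,1), (4,0), (4,1)}; {(0,0), (2,0), (4,0), (6,0)}; {(0,0), (2,1), (4,0), (6,1)}.
So G has 3 subgroups of order 4.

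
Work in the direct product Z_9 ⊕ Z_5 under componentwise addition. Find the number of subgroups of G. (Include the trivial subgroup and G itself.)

6

|G| = 45, so by Lagrange every subgroup order divides 45. Divisors: 1, 3, 5, 9, 15, 45.
Subgroups by order — order 1: 1; order 3: 1; order 5: 1; order 9: 1; order 15: 1; order 45: 1.
Total: 1 + 1 + 1 + 1 + 1 + 1 = 6.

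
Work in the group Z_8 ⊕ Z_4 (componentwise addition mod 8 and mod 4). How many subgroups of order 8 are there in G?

7

|G| = 32 and 8 | 32, so subgroups of order 8 are possible by Lagrange.
The subgroups of order 8 are: {(0,0), (0,1), (0,2), (0,3), (4,0), (4,1), (4,2), (4,3)}; {(0,0), (0,2), (2,0), (2,2), (4,0), (4,2), (6,0), (6,2)}; {(0,0), (0,2), (2,1), (2,3), (4,0), (4,2), (6,1), (6,3)}; {(0,0), (1,0), (2,0), (3,0), (4,0), (5,0), (6,0), (7,0)}; … (7 in all).
So G has 7 subgroups of order 8.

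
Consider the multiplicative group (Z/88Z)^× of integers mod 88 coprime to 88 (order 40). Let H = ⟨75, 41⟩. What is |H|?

|⟨75⟩| = 10 and |⟨41⟩| = 10, so |H| is a multiple of lcm(10, 10) = 10 and divides |G| = 40.
Closing under the operation: H = {1, 3, 9, 17, 19, 25, 27, 35, 41, 43, 49, 51, 57, 59, 65, 67, 73, 75, 81, 83}, so |H| = 20.

20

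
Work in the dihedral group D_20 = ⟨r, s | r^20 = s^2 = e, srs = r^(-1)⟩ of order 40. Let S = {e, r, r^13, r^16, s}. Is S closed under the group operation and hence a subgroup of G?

No

r^16 ∈ S but its inverse r^4 ∉ S, so S is not a subgroup.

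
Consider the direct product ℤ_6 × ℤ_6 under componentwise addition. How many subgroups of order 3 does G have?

4

|G| = 36 and 3 | 36, so subgroups of order 3 are possible by Lagrange.
The subgroups of order 3 are: {(0,0), (0,2), (0,4)}; {(0,0), (2,0), (4,0)}; {(0,0), (2,2), (4,4)}; {(0,0), (2,4), (4,2)}.
So G has 4 subgroups of order 3.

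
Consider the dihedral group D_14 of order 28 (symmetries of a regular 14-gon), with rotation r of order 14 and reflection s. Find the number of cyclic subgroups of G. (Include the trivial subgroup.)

Each element a generates a cyclic subgroup ⟨a⟩; distinct elements may generate the same one (a cyclic group of order d has φ(d) generators).
Cyclic subgroups by order — order 1: 1; order 2: 15; order 7: 1; order 14: 1.
Total: 18.

18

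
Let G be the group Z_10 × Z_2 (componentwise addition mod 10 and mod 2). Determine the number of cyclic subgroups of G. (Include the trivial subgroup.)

A cyclic subgroup of order d is generated by each of its φ(d) elements of order d, so the cyclic subgroups of order d number (#elements of order d)/φ(d).
Cyclic subgroups by order — order 1: 1; order 2: 3; order 5: 1; order 10: 3.
Total: 8.

8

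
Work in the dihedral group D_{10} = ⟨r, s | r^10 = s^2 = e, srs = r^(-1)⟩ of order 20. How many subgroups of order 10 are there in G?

|G| = 20 and 10 | 20, so subgroups of order 10 are possible by Lagrange.
The subgroups of order 10 are: {e, r, r^2, r^3, r^4, r^5, r^6, r^7, r^8, r^9}; {e, r^2, r^4, r^6, r^8, s, r^2s, r^4s, r^6s, r^8s}; {e, r^2, r^4, r^6, r^8, rs, r^3s, r^5s, r^7s, r^9s}.
So G has 3 subgroups of order 10.

3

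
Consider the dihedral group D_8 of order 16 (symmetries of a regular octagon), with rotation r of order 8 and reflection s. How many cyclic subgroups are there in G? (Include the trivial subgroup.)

A cyclic subgroup of order d is generated by each of its φ(d) elements of order d, so the cyclic subgroups of order d number (#elements of order d)/φ(d).
Cyclic subgroups by order — order 1: 1; order 2: 9; order 4: 1; order 8: 1.
Total: 12.

12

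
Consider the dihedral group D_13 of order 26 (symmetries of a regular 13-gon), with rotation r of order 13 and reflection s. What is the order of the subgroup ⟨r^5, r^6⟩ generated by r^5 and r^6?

13

|⟨r^5⟩| = 13 and |⟨r^6⟩| = 13, so |H| is a multiple of lcm(13, 13) = 13 and divides |G| = 26.
Closing under the operation: H = {e, r, r^2, r^3, r^4, r^5, r^6, r^7, r^8, r^9, r^10, r^11, r^12}, so |H| = 13.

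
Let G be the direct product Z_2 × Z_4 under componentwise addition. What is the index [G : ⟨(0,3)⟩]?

2

|⟨(0,3)⟩| = 4 and |G| = 8.
By Lagrange, [G : H] = |G|/|H| = 8/4 = 2.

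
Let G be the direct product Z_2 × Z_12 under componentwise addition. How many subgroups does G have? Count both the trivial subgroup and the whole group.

|G| = 24, so by Lagrange every subgroup order divides 24. Divisors: 1, 2, 3, 4, 6, 8, 12, 24.
Subgroups by order — order 1: 1; order 2: 3; order 3: 1; order 4: 3; order 6: 3; order 8: 1; order 12: 3; order 24: 1.
Total: 1 + 3 + 1 + 3 + 3 + 1 + 3 + 1 = 16.

16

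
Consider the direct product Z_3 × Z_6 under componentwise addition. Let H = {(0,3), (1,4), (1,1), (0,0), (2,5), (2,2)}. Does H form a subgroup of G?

Yes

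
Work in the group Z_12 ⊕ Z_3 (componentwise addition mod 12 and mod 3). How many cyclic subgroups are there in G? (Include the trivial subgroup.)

15

A cyclic subgroup of order d is generated by each of its φ(d) elements of order d, so the cyclic subgroups of order d number (#elements of order d)/φ(d).
Cyclic subgroups by order — order 1: 1; order 2: 1; order 3: 4; order 4: 1; order 6: 4; order 12: 4.
Total: 15.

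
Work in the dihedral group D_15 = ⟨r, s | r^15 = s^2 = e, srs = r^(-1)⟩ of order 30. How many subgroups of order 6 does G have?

5

|G| = 30 and 6 | 30, so subgroups of order 6 are possible by Lagrange.
The subgroups of order 6 are: {e, r^5, r^10, s, r^5s, r^10s}; {e, r^5, r^10, rs, r^6s, r^11s}; {e, r^5, r^10, r^2s, r^7s, r^12s}; {e, r^5, r^10, r^3s, r^8s, r^13s}; … (5 in all).
So G has 5 subgroups of order 6.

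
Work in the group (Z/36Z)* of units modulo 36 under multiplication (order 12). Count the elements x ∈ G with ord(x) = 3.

The elements of order 3 are: 13, 25.
That's 2.

2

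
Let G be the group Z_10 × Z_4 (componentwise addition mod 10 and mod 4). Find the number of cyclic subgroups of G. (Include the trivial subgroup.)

12

Each element a generates a cyclic subgroup ⟨a⟩; distinct elements may generate the same one (a cyclic group of order d has φ(d) generators).
Cyclic subgroups by order — order 1: 1; order 2: 3; order 4: 2; order 5: 1; order 10: 3; order 20: 2.
Total: 12.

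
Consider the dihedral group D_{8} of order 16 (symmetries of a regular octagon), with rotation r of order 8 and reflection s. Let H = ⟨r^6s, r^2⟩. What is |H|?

|⟨r^6s⟩| = 2 and |⟨r^2⟩| = 4, so |H| is a multiple of lcm(2, 4) = 4 and divides |G| = 16.
Closing under the operation: H = {e, r^2, r^4, r^6, s, r^2s, r^4s, r^6s}, so |H| = 8.

8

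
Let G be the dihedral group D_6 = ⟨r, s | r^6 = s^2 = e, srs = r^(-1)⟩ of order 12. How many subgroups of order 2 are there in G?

|G| = 12 and 2 | 12, so subgroups of order 2 are possible by Lagrange.
The subgroups of order 2 are: {e, r^2s}; {e, r^3}; {e, r^3s}; {e, r^4s}; … (7 in all).
So G has 7 subgroups of order 2.

7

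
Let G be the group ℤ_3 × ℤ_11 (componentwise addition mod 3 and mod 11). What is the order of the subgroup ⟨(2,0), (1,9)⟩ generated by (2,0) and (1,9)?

33

|⟨(2,0)⟩| = 3 and |⟨(1,9)⟩| = 33, so |H| is a multiple of lcm(3, 33) = 33 and divides |G| = 33.
Closing {(2,0), (1,9)} under the group operation gives all of G, so |H| = 33.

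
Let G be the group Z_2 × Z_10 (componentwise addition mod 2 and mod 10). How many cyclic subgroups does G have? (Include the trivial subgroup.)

8

Each element a generates a cyclic subgroup ⟨a⟩; distinct elements may generate the same one (a cyclic group of order d has φ(d) generators).
Cyclic subgroups by order — order 1: 1; order 2: 3; order 5: 1; order 10: 3.
Total: 8.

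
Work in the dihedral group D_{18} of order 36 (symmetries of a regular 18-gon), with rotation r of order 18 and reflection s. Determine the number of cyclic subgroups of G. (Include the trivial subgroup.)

24

A cyclic subgroup of order d is generated by each of its φ(d) elements of order d, so the cyclic subgroups of order d number (#elements of order d)/φ(d).
Cyclic subgroups by order — order 1: 1; order 2: 19; order 3: 1; order 6: 1; order 9: 1; order 18: 1.
Total: 24.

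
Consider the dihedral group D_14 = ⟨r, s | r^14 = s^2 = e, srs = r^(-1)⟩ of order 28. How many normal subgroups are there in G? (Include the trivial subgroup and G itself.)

7

G has 28 subgroups. Checking conjugation-invariance by order — order 1: 1/1 normal; order 2: 1/15 normal; order 4: 0/7 normal; order 7: 1/1 normal; order 14: 3/3 normal; order 28: 1/1 normal.
Total normal subgroups: 7.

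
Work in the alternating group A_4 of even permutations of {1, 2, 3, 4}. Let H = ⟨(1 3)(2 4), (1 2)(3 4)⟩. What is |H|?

4

|⟨(1 3)(2 4)⟩| = 2 and |⟨(1 2)(3 4)⟩| = 2, so |H| is a multiple of lcm(2, 2) = 2 and divides |G| = 12.
Closing under the operation: H = {e, (1 2)(3 4), (1 3)(2 4), (1 4)(2 3)}, so |H| = 4.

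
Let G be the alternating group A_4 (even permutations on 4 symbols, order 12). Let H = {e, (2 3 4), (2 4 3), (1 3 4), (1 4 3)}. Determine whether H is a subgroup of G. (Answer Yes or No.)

|H| = 5 does not divide |G| = 12, so by Lagrange H is not a subgroup.

No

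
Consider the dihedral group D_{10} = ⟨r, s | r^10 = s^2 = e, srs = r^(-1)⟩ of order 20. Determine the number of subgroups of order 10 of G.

3

|G| = 20 and 10 | 20, so subgroups of order 10 are possible by Lagrange.
The subgroups of order 10 are: {e, r, r^2, r^3, r^4, r^5, r^6, r^7, r^8, r^9}; {e, r^2, r^4, r^6, r^8, s, r^2s, r^4s, r^6s, r^8s}; {e, r^2, r^4, r^6, r^8, rs, r^3s, r^5s, r^7s, r^9s}.
So G has 3 subgroups of order 10.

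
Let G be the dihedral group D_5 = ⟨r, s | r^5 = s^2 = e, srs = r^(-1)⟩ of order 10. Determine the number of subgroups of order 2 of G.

|G| = 10 and 2 | 10, so subgroups of order 2 are possible by Lagrange.
The subgroups of order 2 are: {e, r^2s}; {e, r^3s}; {e, r^4s}; {e, rs}; … (5 in all).
So G has 5 subgroups of order 2.

5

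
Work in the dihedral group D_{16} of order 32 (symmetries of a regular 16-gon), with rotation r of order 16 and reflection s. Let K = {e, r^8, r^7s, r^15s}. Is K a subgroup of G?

|K| = 4 divides |G| = 32, consistent with Lagrange.
K contains the identity, every element's inverse is in K, and K is closed under ·: it is a subgroup.

Yes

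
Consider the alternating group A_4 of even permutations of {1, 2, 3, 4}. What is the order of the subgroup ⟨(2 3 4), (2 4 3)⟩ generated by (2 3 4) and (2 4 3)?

|⟨(2 3 4)⟩| = 3 and |⟨(2 4 3)⟩| = 3, so |H| is a multiple of lcm(3, 3) = 3 and divides |G| = 12.
Closing under the operation: H = {e, (2 3 4), (2 4 3)}, so |H| = 3.

3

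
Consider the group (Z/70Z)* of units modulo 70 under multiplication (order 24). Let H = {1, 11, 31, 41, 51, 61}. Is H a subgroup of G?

Yes

|H| = 6 divides |G| = 24, consistent with Lagrange.
H contains the identity, every element's inverse is in H, and H is closed under ·: it is a subgroup.
In fact H = ⟨61⟩.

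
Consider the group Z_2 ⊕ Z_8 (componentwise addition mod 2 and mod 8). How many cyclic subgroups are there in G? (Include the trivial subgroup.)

Each element a generates a cyclic subgroup ⟨a⟩; distinct elements may generate the same one (a cyclic group of order d has φ(d) generators).
Cyclic subgroups by order — order 1: 1; order 2: 3; order 4: 2; order 8: 2.
Total: 8.

8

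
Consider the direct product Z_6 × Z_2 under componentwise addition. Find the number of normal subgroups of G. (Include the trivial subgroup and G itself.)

10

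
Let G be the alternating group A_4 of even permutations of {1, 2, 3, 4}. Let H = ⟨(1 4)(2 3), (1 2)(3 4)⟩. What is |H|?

4

|⟨(1 4)(2 3)⟩| = 2 and |⟨(1 2)(3 4)⟩| = 2, so |H| is a multiple of lcm(2, 2) = 2 and divides |G| = 12.
Closing under the operation: H = {e, (1 2)(3 4), (1 3)(2 4), (1 4)(2 3)}, so |H| = 4.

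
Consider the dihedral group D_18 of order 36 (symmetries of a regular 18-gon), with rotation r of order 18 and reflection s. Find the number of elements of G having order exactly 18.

6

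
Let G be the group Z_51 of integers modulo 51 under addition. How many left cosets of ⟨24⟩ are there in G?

3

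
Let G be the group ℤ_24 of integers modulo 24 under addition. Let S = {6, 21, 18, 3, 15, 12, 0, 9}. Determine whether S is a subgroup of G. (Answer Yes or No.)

Yes

|S| = 8 divides |G| = 24, consistent with Lagrange.
S contains the identity, every element's inverse is in S, and S is closed under +: it is a subgroup.
In fact S = ⟨3⟩.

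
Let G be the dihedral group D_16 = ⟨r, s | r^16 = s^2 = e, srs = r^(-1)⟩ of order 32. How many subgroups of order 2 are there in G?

|G| = 32 and 2 | 32, so subgroups of order 2 are possible by Lagrange.
The subgroups of order 2 are: {e, r^10s}; {e, r^11s}; {e, r^12s}; {e, r^13s}; … (17 in all).
So G has 17 subgroups of order 2.

17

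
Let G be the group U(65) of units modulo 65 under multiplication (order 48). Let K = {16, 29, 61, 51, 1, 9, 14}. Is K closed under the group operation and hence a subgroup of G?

|K| = 7 does not divide |G| = 48, so by Lagrange K is not a subgroup.

No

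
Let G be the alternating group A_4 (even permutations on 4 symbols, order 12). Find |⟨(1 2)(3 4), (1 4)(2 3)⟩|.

|⟨(1 2)(3 4)⟩| = 2 and |⟨(1 4)(2 3)⟩| = 2, so |H| is a multiple of lcm(2, 2) = 2 and divides |G| = 12.
Closing under the operation: H = {e, (1 2)(3 4), (1 3)(2 4), (1 4)(2 3)}, so |H| = 4.

4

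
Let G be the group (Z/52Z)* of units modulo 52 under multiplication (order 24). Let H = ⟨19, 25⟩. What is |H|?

|⟨19⟩| = 12 and |⟨25⟩| = 2, so |H| is a multiple of lcm(12, 2) = 12 and divides |G| = 24.
Closing under the operation: H = {1, 7, 9, 11, 15, 17, 19, 25, 29, 31, 47, 49}, so |H| = 12.

12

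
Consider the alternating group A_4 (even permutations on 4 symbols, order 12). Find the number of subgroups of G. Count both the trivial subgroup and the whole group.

|G| = 12, so by Lagrange every subgroup order divides 12. Divisors: 1, 2, 3, 4, 6, 12.
Subgroups by order — order 1: 1; order 2: 3; order 3: 4; order 4: 1; order 6: 0; order 12: 1.
Total: 1 + 3 + 4 + 1 + 0 + 1 = 10.

10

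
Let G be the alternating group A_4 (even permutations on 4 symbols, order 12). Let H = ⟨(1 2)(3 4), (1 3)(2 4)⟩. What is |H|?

|⟨(1 2)(3 4)⟩| = 2 and |⟨(1 3)(2 4)⟩| = 2, so |H| is a multiple of lcm(2, 2) = 2 and divides |G| = 12.
Closing under the operation: H = {e, (1 2)(3 4), (1 3)(2 4), (1 4)(2 3)}, so |H| = 4.

4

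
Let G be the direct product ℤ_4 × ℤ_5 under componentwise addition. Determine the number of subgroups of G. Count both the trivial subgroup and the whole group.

6

|G| = 20, so by Lagrange every subgroup order divides 20. Divisors: 1, 2, 4, 5, 10, 20.
Subgroups by order — order 1: 1; order 2: 1; order 4: 1; order 5: 1; order 10: 1; order 20: 1.
Total: 1 + 1 + 1 + 1 + 1 + 1 = 6.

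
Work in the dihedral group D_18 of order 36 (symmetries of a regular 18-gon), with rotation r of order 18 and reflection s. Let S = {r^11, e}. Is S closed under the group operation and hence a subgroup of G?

No

r^11 ∈ S but its inverse r^7 ∉ S, so S is not a subgroup.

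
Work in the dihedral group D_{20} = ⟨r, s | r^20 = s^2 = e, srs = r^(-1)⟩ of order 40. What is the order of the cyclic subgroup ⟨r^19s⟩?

2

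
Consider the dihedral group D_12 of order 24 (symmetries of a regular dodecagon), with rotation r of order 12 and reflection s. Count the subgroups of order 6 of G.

|G| = 24 and 6 | 24, so subgroups of order 6 are possible by Lagrange.
The subgroups of order 6 are: {e, r^2, r^4, r^6, r^8, r^10}; {e, r^4, r^8, r^2s, r^6s, r^10s}; {e, r^4, r^8, r^3s, r^7s, r^11s}; {e, r^4, r^8, s, r^4s, r^8s}; … (5 in all).
So G has 5 subgroups of order 6.

5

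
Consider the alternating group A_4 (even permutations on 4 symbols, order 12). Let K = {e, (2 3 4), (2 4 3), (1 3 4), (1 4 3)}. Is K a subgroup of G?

|K| = 5 does not divide |G| = 12, so by Lagrange K is not a subgroup.

No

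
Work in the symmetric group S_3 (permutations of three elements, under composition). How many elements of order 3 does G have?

2

The elements of order 3 are: (1 2 3), (1 3 2).
That's 2.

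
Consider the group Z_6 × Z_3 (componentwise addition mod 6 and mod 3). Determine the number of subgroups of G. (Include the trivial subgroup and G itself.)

|G| = 18, so by Lagrange every subgroup order divides 18. Divisors: 1, 2, 3, 6, 9, 18.
Subgroups by order — order 1: 1; order 2: 1; order 3: 4; order 6: 4; order 9: 1; order 18: 1.
Total: 1 + 1 + 4 + 4 + 1 + 1 = 12.

12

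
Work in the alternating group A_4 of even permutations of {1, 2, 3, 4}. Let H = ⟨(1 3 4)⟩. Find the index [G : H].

|⟨(1 3 4)⟩| = 3 and |G| = 12.
By Lagrange, [G : H] = |G|/|H| = 12/3 = 4.

4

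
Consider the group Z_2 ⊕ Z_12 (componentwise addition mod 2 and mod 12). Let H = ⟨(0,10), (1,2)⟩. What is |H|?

|⟨(0,10)⟩| = 6 and |⟨(1,2)⟩| = 6, so |H| is a multiple of lcm(6, 6) = 6 and divides |G| = 24.
Closing under the operation: H = {(0,0), (0,2), (0,4), (0,6), (0,8), (0,10), (1,0), (1,2), (1,4), (1,6), (1,8), (1,10)}, so |H| = 12.

12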